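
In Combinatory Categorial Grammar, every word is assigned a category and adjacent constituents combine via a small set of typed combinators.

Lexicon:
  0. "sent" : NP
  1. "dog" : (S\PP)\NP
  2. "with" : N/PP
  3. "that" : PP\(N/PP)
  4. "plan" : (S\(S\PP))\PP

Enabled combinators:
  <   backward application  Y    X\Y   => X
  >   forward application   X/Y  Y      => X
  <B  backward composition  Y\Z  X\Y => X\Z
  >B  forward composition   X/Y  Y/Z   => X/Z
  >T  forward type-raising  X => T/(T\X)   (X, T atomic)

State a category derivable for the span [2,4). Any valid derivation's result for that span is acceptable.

PP

[0,5] S   <
  [0,2] S\PP   <
    [0,1] "sent" : NP
    [1,2] "dog" : (S\PP)\NP
  [2,5] S\(S\PP)   <
    [2,4] PP   <
      [2,3] "with" : N/PP
      [3,4] "that" : PP\(N/PP)
    [4,5] "plan" : (S\(S\PP))\PP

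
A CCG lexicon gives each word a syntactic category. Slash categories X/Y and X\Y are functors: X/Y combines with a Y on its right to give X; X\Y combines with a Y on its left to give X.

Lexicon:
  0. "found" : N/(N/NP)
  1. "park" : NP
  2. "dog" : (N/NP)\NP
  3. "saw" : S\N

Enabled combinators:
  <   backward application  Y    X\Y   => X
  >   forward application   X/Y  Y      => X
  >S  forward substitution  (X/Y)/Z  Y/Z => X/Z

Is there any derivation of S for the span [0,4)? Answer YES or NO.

YES

[0,4] S   <
  [0,3] N   >
    [0,1] "found" : N/(N/NP)
    [1,3] N/NP   <
      [1,2] "park" : NP
      [2,3] "dog" : (N/NP)\NP
  [3,4] "saw" : S\N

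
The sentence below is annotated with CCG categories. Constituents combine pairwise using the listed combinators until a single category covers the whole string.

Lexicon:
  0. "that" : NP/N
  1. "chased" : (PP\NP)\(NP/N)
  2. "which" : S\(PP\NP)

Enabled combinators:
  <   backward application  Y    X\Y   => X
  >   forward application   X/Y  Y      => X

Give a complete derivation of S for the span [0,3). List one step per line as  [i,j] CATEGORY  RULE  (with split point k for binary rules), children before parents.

[0,1] NP/N  lex  "that"
[1,2] (PP\NP)\(NP/N)  lex  "chased"
[0,2] PP\NP  <  k=1
[2,3] S\(PP\NP)  lex  "which"
[0,3] S  <  k=2

[0,3] S   <
  [0,2] PP\NP   <
    [0,1] "that" : NP/N
    [1,2] "chased" : (PP\NP)\(NP/N)
  [2,3] "which" : S\(PP\NP)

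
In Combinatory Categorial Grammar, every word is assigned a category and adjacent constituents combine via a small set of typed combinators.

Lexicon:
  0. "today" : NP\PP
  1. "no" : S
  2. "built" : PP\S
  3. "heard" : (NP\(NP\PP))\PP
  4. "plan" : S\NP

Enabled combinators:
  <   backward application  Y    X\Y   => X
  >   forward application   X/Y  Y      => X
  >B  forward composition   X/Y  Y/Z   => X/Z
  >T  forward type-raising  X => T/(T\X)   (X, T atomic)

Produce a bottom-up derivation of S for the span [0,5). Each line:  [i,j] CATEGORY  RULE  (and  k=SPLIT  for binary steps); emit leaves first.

[0,5] S   <
  [0,4] NP   <
    [0,1] "today" : NP\PP
    [1,4] NP\(NP\PP)   <
      [1,3] PP   <
        [1,2] "no" : S
        [2,3] "built" : PP\S
      [3,4] "heard" : (NP\(NP\PP))\PP
  [4,5] "plan" : S\NP

[0,1] NP\PP  lex  "today"
[1,2] S  lex  "no"
[2,3] PP\S  lex  "built"
[1,3] PP  <  k=2
[3,4] (NP\(NP\PP))\PP  lex  "heard"
[1,4] NP\(NP\PP)  <  k=3
[0,4] NP  <  k=1
[4,5] S\NP  lex  "plan"
[0,5] S  <  k=4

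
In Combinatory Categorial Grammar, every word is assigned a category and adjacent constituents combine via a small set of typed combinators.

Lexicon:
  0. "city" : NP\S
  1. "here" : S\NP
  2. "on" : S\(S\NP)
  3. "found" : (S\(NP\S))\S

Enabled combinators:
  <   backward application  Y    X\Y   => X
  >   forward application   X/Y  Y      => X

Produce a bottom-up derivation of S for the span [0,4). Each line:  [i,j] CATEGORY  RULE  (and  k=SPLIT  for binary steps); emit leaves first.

[0,4] S   <
  [0,1] "city" : NP\S
  [1,4] S\(NP\S)   <
    [1,3] S   <
      [1,2] "here" : S\NP
      [2,3] "on" : S\(S\NP)
    [3,4] "found" : (S\(NP\S))\S

[0,1] NP\S  lex  "city"
[1,2] S\NP  lex  "here"
[2,3] S\(S\NP)  lex  "on"
[1,3] S  <  k=2
[3,4] (S\(NP\S))\S  lex  "found"
[1,4] S\(NP\S)  <  k=3
[0,4] S  <  k=1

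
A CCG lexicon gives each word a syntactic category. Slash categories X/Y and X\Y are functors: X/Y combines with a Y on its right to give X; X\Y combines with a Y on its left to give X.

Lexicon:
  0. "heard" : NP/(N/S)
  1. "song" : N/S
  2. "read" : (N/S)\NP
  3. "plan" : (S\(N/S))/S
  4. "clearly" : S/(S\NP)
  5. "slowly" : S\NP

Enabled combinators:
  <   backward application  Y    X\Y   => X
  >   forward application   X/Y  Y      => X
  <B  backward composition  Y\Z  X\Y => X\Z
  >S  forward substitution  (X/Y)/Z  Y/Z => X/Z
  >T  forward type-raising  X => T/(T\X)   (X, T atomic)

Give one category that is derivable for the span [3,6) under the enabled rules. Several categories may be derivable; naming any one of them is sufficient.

S\(N/S)

[0,6] S   <
  [0,3] N/S   <
    [0,2] NP   >
      [0,1] "heard" : NP/(N/S)
      [1,2] "song" : N/S
    [2,3] "read" : (N/S)\NP
  [3,6] S\(N/S)   >
    [3,4] "plan" : (S\(N/S))/S
    [4,6] S   >
      [4,5] "clearly" : S/(S\NP)
      [5,6] "slowly" : S\NP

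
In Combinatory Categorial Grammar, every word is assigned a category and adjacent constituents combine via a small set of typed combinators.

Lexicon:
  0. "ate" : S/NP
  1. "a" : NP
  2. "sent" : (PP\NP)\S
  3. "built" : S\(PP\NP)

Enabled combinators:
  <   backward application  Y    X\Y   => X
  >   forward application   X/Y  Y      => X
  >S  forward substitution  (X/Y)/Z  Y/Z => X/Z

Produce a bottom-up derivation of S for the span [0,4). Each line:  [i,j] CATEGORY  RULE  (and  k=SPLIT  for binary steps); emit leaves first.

[0,1] S/NP  lex  "ate"
[1,2] NP  lex  "a"
[0,2] S  >  k=1
[2,3] (PP\NP)\S  lex  "sent"
[0,3] PP\NP  <  k=2
[3,4] S\(PP\NP)  lex  "built"
[0,4] S  <  k=3

[0,4] S   <
  [0,3] PP\NP   <
    [0,2] S   >
      [0,1] "ate" : S/NP
      [1,2] "a" : NP
    [2,3] "sent" : (PP\NP)\S
  [3,4] "built" : S\(PP\NP)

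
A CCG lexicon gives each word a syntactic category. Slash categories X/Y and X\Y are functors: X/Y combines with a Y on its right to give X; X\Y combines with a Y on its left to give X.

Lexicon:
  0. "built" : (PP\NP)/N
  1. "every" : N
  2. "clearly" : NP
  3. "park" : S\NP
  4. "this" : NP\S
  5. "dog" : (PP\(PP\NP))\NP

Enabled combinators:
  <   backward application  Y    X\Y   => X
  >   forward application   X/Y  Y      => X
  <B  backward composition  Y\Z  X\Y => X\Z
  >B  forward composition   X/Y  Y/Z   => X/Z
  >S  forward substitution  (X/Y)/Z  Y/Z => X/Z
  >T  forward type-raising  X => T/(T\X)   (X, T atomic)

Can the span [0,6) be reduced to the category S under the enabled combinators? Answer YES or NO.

(PP\NP)/N N NP S\NP NP\S (PP\(PP\NP))\NP
CKY chart[0,6] = {N/(N\PP), NP/(NP\PP), PP, PP/(PP\PP), S/(S\PP)}; S ∉ chart

NO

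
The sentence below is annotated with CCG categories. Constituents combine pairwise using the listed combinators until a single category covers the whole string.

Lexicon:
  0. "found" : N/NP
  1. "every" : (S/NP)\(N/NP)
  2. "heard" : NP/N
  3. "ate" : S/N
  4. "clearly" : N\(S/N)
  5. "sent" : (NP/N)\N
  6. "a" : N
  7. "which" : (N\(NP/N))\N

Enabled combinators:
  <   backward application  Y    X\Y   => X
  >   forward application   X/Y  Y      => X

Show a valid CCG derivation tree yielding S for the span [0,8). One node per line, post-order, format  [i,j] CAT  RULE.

[0,1] N/NP  lex  "found"
[1,2] (S/NP)\(N/NP)  lex  "every"
[0,2] S/NP  <  k=1
[2,3] NP/N  lex  "heard"
[3,4] S/N  lex  "ate"
[4,5] N\(S/N)  lex  "clearly"
[3,5] N  <  k=4
[5,6] (NP/N)\N  lex  "sent"
[3,6] NP/N  <  k=5
[6,7] N  lex  "a"
[7,8] (N\(NP/N))\N  lex  "which"
[6,8] N\(NP/N)  <  k=7
[3,8] N  <  k=6
[2,8] NP  >  k=3
[0,8] S  >  k=2

[0,8] S   >
  [0,2] S/NP   <
    [0,1] "found" : N/NP
    [1,2] "every" : (S/NP)\(N/NP)
  [2,8] NP   >
    [2,3] "heard" : NP/N
    [3,8] N   <
      [3,6] NP/N   <
        [3,5] N   <
          [3,4] "ate" : S/N
          [4,5] "clearly" : N\(S/N)
        [5,6] "sent" : (NP/N)\N
      [6,8] N\(NP/N)   <
        [6,7] "a" : N
        [7,8] "which" : (N\(NP/N))\N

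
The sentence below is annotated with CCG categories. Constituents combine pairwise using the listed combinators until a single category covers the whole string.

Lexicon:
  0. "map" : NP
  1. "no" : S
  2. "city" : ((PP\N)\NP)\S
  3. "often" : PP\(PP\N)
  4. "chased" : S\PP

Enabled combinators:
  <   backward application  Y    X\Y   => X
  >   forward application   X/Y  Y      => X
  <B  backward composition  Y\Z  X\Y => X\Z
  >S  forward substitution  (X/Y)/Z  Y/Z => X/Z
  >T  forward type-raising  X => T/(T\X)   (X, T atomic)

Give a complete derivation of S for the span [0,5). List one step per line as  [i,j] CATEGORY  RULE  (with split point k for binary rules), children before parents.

[0,1] NP  lex  "map"
[1,2] S  lex  "no"
[2,3] ((PP\N)\NP)\S  lex  "city"
[1,3] (PP\N)\NP  <  k=2
[0,3] PP\N  <  k=1
[3,4] PP\(PP\N)  lex  "often"
[0,4] PP  <  k=3
[4,5] S\PP  lex  "chased"
[0,5] S  <  k=4

[0,5] S   <
  [0,4] PP   <
    [0,3] PP\N   <
      [0,1] "map" : NP
      [1,3] (PP\N)\NP   <
        [1,2] "no" : S
        [2,3] "city" : ((PP\N)\NP)\S
    [3,4] "often" : PP\(PP\N)
  [4,5] "chased" : S\PP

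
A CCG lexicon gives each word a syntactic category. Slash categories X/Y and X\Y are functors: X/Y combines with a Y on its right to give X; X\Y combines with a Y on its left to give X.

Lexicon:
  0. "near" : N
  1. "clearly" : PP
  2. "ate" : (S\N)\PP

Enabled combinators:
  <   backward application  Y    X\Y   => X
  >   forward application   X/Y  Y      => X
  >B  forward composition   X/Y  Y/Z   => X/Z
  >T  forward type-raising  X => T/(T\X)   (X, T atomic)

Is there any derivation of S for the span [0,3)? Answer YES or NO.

YES

[0,3] S   >
  [0,1] S/(S\N)   >T
    [0,1] "near" : N
  [1,3] S\N   <
    [1,2] "clearly" : PP
    [2,3] "ate" : (S\N)\PP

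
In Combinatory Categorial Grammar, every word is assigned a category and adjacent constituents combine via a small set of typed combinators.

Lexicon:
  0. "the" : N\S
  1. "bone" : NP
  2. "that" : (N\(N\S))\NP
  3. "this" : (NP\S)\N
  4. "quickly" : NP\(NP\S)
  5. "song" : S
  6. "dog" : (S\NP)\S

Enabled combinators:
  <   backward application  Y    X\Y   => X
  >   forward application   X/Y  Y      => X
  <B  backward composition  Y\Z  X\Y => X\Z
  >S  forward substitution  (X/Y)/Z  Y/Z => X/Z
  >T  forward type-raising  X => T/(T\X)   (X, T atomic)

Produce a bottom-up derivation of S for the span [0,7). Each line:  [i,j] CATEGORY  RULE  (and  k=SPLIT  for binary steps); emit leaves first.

[0,7] S   <
  [0,3] N   <
    [0,1] "the" : N\S
    [1,3] N\(N\S)   <
      [1,2] "bone" : NP
      [2,3] "that" : (N\(N\S))\NP
  [3,7] S\N   <B
    [3,5] NP\N   <B
      [3,4] "this" : (NP\S)\N
      [4,5] "quickly" : NP\(NP\S)
    [5,7] S\NP   <
      [5,6] "song" : S
      [6,7] "dog" : (S\NP)\S

[0,1] N\S  lex  "the"
[1,2] NP  lex  "bone"
[2,3] (N\(N\S))\NP  lex  "that"
[1,3] N\(N\S)  <  k=2
[0,3] N  <  k=1
[3,4] (NP\S)\N  lex  "this"
[4,5] NP\(NP\S)  lex  "quickly"
[3,5] NP\N  <B  k=4
[5,6] S  lex  "song"
[6,7] (S\NP)\S  lex  "dog"
[5,7] S\NP  <  k=6
[3,7] S\N  <B  k=5
[0,7] S  <  k=3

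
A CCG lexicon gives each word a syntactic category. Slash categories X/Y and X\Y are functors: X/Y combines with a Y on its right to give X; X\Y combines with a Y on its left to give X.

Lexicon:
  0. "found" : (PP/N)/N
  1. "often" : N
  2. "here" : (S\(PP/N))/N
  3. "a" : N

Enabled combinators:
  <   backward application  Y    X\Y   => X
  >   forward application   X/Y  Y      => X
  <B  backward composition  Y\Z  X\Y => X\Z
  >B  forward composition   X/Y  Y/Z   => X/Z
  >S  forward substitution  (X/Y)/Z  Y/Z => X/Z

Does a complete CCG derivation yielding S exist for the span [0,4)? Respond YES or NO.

YES

[0,4] S   <
  [0,2] PP/N   >
    [0,1] "found" : (PP/N)/N
    [1,2] "often" : N
  [2,4] S\(PP/N)   >
    [2,3] "here" : (S\(PP/N))/N
    [3,4] "a" : N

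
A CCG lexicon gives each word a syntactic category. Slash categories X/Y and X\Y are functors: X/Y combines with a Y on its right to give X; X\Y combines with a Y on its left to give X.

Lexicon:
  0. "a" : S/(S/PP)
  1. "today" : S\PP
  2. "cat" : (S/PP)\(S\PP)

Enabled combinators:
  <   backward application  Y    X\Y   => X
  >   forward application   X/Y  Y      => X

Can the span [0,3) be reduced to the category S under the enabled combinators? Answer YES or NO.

YES

[0,3] S   >
  [0,1] "a" : S/(S/PP)
  [1,3] S/PP   <
    [1,2] "today" : S\PP
    [2,3] "cat" : (S/PP)\(S\PP)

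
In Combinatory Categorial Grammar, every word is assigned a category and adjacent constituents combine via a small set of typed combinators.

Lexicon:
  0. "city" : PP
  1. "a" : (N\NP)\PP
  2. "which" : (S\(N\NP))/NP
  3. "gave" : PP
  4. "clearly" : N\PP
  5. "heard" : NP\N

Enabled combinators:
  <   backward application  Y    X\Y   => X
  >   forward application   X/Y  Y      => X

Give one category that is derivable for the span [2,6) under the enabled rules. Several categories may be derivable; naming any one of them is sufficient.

[0,6] S   <
  [0,2] N\NP   <
    [0,1] "city" : PP
    [1,2] "a" : (N\NP)\PP
  [2,6] S\(N\NP)   >
    [2,3] "which" : (S\(N\NP))/NP
    [3,6] NP   <
      [3,5] N   <
        [3,4] "gave" : PP
        [4,5] "clearly" : N\PP
      [5,6] "heard" : NP\N

S\(N\NP)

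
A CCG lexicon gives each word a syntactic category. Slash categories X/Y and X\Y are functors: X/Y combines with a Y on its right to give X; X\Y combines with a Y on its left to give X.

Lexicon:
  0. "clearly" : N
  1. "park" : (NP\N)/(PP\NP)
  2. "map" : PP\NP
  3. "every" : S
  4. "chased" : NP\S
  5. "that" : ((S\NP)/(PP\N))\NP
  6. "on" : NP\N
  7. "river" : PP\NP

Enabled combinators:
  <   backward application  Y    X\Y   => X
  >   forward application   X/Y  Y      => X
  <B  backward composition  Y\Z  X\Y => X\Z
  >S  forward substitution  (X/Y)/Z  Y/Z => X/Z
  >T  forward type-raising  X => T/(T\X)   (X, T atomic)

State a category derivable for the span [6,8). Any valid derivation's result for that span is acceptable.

PP\N

[0,8] S   <
  [0,3] NP   <
    [0,1] "clearly" : N
    [1,3] NP\N   >
      [1,2] "park" : (NP\N)/(PP\NP)
      [2,3] "map" : PP\NP
  [3,8] S\NP   >
    [3,6] (S\NP)/(PP\N)   <
      [3,5] NP   <
        [3,4] "every" : S
        [4,5] "chased" : NP\S
      [5,6] "that" : ((S\NP)/(PP\N))\NP
    [6,8] PP\N   <B
      [6,7] "on" : NP\N
      [7,8] "river" : PP\NP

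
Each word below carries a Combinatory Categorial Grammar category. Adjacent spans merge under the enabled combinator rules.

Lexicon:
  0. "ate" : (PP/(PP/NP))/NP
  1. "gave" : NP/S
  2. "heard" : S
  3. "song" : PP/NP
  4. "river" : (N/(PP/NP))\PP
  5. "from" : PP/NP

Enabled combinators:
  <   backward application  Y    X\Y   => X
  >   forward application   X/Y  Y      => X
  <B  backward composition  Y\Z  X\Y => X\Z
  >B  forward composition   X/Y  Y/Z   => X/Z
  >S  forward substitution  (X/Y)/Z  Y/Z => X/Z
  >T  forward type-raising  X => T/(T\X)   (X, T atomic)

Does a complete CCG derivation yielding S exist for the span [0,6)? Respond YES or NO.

NO

(PP/(PP/NP))/NP NP/S S PP/NP (N/(PP/NP))\PP PP/NP
CKY chart[0,6] = {N, N/(N\N), NP/(NP\N), PP/(PP\N), S/(S\N)}; S ∉ chart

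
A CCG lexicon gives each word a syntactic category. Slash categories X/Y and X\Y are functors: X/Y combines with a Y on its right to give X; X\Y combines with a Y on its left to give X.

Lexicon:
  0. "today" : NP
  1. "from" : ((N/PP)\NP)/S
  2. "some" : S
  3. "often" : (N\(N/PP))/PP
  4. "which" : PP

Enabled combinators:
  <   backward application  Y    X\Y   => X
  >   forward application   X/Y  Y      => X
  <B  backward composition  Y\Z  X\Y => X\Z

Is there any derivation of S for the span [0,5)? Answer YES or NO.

NO

NP ((N/PP)\NP)/S S (N\(N/PP))/PP PP
CKY chart[0,5] = {N}; S ∉ chart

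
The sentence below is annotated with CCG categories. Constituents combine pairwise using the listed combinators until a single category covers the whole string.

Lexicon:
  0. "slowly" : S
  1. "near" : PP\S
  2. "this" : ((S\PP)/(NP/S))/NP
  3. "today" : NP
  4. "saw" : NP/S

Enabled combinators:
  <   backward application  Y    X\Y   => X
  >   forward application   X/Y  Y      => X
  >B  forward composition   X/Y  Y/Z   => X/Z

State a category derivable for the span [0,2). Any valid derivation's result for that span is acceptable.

[0,5] S   <
  [0,2] PP   <
    [0,1] "slowly" : S
    [1,2] "near" : PP\S
  [2,5] S\PP   >
    [2,4] (S\PP)/(NP/S)   >
      [2,3] "this" : ((S\PP)/(NP/S))/NP
      [3,4] "today" : NP
    [4,5] "saw" : NP/S

PP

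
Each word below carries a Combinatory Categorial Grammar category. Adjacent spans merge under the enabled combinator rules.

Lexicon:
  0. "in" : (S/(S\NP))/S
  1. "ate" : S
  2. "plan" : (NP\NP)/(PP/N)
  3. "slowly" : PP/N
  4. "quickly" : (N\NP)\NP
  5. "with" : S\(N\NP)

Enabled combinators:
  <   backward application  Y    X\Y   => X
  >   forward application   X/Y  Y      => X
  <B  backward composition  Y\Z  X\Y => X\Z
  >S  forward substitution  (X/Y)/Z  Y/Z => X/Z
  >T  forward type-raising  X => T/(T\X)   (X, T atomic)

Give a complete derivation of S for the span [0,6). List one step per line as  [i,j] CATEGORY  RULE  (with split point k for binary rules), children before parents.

[0,1] (S/(S\NP))/S  lex  "in"
[1,2] S  lex  "ate"
[0,2] S/(S\NP)  >  k=1
[2,3] (NP\NP)/(PP/N)  lex  "plan"
[3,4] PP/N  lex  "slowly"
[2,4] NP\NP  >  k=3
[4,5] (N\NP)\NP  lex  "quickly"
[5,6] S\(N\NP)  lex  "with"
[4,6] S\NP  <B  k=5
[2,6] S\NP  <B  k=4
[0,6] S  >  k=2

[0,6] S   >
  [0,2] S/(S\NP)   >
    [0,1] "in" : (S/(S\NP))/S
    [1,2] "ate" : S
  [2,6] S\NP   <B
    [2,4] NP\NP   >
      [2,3] "plan" : (NP\NP)/(PP/N)
      [3,4] "slowly" : PP/N
    [4,6] S\NP   <B
      [4,5] "quickly" : (N\NP)\NP
      [5,6] "with" : S\(N\NP)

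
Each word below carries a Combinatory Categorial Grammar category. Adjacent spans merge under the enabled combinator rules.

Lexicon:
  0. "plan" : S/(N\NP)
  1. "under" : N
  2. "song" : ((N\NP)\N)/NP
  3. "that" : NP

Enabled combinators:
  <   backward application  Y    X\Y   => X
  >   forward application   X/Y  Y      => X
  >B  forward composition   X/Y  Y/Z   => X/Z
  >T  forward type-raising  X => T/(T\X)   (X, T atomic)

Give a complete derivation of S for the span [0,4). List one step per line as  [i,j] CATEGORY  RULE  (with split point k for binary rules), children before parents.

[0,4] S   >
  [0,1] "plan" : S/(N\NP)
  [1,4] N\NP   <
    [1,2] "under" : N
    [2,4] (N\NP)\N   >
      [2,3] "song" : ((N\NP)\N)/NP
      [3,4] "that" : NP

[0,1] S/(N\NP)  lex  "plan"
[1,2] N  lex  "under"
[2,3] ((N\NP)\N)/NP  lex  "song"
[3,4] NP  lex  "that"
[2,4] (N\NP)\N  >  k=3
[1,4] N\NP  <  k=2
[0,4] S  >  k=1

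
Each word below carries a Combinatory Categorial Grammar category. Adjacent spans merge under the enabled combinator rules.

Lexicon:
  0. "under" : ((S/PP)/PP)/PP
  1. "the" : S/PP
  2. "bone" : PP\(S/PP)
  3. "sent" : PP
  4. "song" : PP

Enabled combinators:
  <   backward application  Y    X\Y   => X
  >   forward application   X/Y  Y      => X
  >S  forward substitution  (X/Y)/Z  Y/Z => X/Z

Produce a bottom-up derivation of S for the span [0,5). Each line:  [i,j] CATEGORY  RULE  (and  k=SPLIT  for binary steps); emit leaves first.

[0,1] ((S/PP)/PP)/PP  lex  "under"
[1,2] S/PP  lex  "the"
[2,3] PP\(S/PP)  lex  "bone"
[1,3] PP  <  k=2
[0,3] (S/PP)/PP  >  k=1
[3,4] PP  lex  "sent"
[0,4] S/PP  >  k=3
[4,5] PP  lex  "song"
[0,5] S  >  k=4

[0,5] S   >
  [0,4] S/PP   >
    [0,3] (S/PP)/PP   >
      [0,1] "under" : ((S/PP)/PP)/PP
      [1,3] PP   <
        [1,2] "the" : S/PP
        [2,3] "bone" : PP\(S/PP)
    [3,4] "sent" : PP
  [4,5] "song" : PP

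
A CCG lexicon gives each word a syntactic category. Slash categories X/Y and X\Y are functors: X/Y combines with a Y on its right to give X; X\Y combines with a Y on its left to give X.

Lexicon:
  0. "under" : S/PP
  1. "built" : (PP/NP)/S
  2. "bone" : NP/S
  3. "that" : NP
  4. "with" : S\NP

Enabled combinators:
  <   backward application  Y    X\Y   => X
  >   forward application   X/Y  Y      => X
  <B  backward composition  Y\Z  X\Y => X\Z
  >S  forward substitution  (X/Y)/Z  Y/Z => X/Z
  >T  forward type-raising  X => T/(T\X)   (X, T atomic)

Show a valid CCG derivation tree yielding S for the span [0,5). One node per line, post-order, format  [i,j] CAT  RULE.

[0,1] S/PP  lex  "under"
[1,2] (PP/NP)/S  lex  "built"
[2,3] NP/S  lex  "bone"
[1,3] PP/S  >S  k=2
[3,4] NP  lex  "that"
[3,4] S/(S\NP)  >T
[4,5] S\NP  lex  "with"
[3,5] S  >  k=4
[1,5] PP  >  k=3
[0,5] S  >  k=1

[0,5] S   >
  [0,1] "under" : S/PP
  [1,5] PP   >
    [1,3] PP/S   >S
      [1,2] "built" : (PP/NP)/S
      [2,3] "bone" : NP/S
    [3,5] S   >
      [3,4] S/(S\NP)   >T
        [3,4] "that" : NP
      [4,5] "with" : S\NP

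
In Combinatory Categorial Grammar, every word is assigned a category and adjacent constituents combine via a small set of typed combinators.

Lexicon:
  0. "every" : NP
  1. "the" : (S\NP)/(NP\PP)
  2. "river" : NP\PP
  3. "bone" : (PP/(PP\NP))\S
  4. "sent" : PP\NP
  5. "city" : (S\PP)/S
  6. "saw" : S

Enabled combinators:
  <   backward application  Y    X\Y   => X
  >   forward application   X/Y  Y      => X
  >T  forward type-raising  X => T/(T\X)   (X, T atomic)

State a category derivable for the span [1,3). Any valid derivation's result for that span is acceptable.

S\NP

[0,7] S   <
  [0,5] PP   >
    [0,4] PP/(PP\NP)   <
      [0,3] S   <
        [0,1] "every" : NP
        [1,3] S\NP   >
          [1,2] "the" : (S\NP)/(NP\PP)
          [2,3] "river" : NP\PP
      [3,4] "bone" : (PP/(PP\NP))\S
    [4,5] "sent" : PP\NP
  [5,7] S\PP   >
    [5,6] "city" : (S\PP)/S
    [6,7] "saw" : S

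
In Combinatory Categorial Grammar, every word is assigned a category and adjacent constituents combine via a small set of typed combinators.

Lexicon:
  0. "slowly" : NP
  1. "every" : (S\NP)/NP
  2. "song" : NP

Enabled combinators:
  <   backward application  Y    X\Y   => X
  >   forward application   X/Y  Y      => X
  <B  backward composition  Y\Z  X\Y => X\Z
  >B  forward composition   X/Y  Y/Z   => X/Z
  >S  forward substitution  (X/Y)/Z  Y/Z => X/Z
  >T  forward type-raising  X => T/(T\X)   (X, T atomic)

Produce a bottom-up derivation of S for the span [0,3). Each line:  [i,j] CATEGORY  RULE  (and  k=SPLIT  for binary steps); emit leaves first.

[0,1] NP  lex  "slowly"
[1,2] (S\NP)/NP  lex  "every"
[2,3] NP  lex  "song"
[1,3] S\NP  >  k=2
[0,3] S  <  k=1

[0,3] S   <
  [0,1] "slowly" : NP
  [1,3] S\NP   >
    [1,2] "every" : (S\NP)/NP
    [2,3] "song" : NP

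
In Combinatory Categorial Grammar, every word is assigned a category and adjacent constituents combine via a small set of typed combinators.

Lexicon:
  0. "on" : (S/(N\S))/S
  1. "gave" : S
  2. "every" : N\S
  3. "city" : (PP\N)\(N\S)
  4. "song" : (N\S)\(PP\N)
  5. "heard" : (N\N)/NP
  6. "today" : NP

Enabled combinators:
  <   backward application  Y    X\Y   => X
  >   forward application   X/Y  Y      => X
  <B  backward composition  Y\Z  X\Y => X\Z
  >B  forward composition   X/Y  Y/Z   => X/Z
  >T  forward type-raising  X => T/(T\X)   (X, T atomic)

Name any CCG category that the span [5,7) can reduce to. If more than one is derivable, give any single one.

N\N

[0,7] S   >
  [0,2] S/(N\S)   >
    [0,1] "on" : (S/(N\S))/S
    [1,2] "gave" : S
  [2,7] N\S   <B
    [2,5] N\S   <
      [2,4] PP\N   <
        [2,3] "every" : N\S
        [3,4] "city" : (PP\N)\(N\S)
      [4,5] "song" : (N\S)\(PP\N)
    [5,7] N\N   >
      [5,6] "heard" : (N\N)/NP
      [6,7] "today" : NP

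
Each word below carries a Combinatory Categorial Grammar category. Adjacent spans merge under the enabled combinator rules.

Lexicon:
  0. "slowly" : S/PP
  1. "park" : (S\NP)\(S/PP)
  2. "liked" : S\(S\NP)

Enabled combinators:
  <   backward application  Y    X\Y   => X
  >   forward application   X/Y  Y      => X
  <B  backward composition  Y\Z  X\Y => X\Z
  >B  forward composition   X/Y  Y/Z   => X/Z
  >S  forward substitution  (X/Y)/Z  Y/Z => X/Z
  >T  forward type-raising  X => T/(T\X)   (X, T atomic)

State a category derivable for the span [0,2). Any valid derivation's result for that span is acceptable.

S\NP

[0,3] S   <
  [0,2] S\NP   <
    [0,1] "slowly" : S/PP
    [1,2] "park" : (S\NP)\(S/PP)
  [2,3] "liked" : S\(S\NP)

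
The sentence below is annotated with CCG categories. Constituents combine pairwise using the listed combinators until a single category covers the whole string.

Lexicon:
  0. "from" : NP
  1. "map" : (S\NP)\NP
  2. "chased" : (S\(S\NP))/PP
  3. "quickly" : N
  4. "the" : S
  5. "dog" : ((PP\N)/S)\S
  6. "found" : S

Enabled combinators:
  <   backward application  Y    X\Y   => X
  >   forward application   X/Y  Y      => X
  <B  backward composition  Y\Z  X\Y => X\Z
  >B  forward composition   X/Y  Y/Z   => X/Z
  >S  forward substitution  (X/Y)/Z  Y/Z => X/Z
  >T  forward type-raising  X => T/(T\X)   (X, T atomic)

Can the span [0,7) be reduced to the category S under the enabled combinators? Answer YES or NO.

YES

[0,7] S   <
  [0,2] S\NP   <
    [0,1] "from" : NP
    [1,2] "map" : (S\NP)\NP
  [2,7] S\(S\NP)   >
    [2,3] "chased" : (S\(S\NP))/PP
    [3,7] PP   <
      [3,4] "quickly" : N
      [4,7] PP\N   >
        [4,6] (PP\N)/S   <
          [4,5] "the" : S
          [5,6] "dog" : ((PP\N)/S)\S
        [6,7] "found" : S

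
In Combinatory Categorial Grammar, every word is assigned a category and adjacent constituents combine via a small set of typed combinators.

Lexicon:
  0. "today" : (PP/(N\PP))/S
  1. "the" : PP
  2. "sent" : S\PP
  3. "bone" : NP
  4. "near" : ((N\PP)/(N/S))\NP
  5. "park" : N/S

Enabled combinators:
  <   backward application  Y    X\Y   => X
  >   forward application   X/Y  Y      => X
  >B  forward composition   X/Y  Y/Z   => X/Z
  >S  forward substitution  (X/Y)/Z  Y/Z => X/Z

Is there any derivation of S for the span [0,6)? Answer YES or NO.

NO

(PP/(N\PP))/S PP S\PP NP ((N\PP)/(N/S))\NP N/S
CKY chart[0,6] = {PP}; S ∉ chart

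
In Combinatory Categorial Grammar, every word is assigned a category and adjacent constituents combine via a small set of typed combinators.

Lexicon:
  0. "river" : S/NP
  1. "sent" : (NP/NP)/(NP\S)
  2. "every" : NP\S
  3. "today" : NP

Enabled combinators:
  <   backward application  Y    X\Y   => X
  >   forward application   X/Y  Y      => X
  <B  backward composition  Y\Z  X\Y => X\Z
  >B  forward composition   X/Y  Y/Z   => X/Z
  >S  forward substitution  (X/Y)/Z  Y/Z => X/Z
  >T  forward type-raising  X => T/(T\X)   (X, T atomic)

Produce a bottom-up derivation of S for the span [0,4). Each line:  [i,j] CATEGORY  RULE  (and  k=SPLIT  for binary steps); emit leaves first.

[0,1] S/NP  lex  "river"
[1,2] (NP/NP)/(NP\S)  lex  "sent"
[2,3] NP\S  lex  "every"
[1,3] NP/NP  >  k=2
[0,3] S/NP  >B  k=1
[3,4] NP  lex  "today"
[0,4] S  >  k=3

[0,4] S   >
  [0,3] S/NP   >B
    [0,1] "river" : S/NP
    [1,3] NP/NP   >
      [1,2] "sent" : (NP/NP)/(NP\S)
      [2,3] "every" : NP\S
  [3,4] "today" : NP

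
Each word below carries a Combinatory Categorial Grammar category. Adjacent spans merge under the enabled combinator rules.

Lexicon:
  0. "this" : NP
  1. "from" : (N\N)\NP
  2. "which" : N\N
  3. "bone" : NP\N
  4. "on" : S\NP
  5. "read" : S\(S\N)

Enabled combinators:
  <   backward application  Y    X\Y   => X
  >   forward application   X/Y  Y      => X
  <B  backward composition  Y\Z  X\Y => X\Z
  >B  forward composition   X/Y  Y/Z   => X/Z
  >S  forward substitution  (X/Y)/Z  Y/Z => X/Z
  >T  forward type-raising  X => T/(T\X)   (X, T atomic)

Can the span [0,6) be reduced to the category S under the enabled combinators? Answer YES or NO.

YES

[0,6] S   <
  [0,5] S\N   <B
    [0,2] N\N   <
      [0,1] "this" : NP
      [1,2] "from" : (N\N)\NP
    [2,5] S\N   <B
      [2,4] NP\N   <B
        [2,3] "which" : N\N
        [3,4] "bone" : NP\N
      [4,5] "on" : S\NP
  [5,6] "read" : S\(S\N)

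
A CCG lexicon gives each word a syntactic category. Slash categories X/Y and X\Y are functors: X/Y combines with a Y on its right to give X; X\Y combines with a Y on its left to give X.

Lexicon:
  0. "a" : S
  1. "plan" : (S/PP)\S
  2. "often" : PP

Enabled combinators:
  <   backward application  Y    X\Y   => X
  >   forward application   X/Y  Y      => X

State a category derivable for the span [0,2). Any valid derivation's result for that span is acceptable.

S/PP

[0,3] S   >
  [0,2] S/PP   <
    [0,1] "a" : S
    [1,2] "plan" : (S/PP)\S
  [2,3] "often" : PP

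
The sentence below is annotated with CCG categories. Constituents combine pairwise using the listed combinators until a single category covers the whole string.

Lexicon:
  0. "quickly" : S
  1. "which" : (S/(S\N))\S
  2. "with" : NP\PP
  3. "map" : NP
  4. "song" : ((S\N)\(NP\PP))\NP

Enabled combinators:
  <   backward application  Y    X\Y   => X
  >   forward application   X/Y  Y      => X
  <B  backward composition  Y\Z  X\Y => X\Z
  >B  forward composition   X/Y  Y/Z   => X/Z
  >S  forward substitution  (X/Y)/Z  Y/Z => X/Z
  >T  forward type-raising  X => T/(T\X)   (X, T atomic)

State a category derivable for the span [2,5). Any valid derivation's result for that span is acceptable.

S\N

[0,5] S   >
  [0,2] S/(S\N)   <
    [0,1] "quickly" : S
    [1,2] "which" : (S/(S\N))\S
  [2,5] S\N   <
    [2,3] "with" : NP\PP
    [3,5] (S\N)\(NP\PP)   <
      [3,4] "map" : NP
      [4,5] "song" : ((S\N)\(NP\PP))\NP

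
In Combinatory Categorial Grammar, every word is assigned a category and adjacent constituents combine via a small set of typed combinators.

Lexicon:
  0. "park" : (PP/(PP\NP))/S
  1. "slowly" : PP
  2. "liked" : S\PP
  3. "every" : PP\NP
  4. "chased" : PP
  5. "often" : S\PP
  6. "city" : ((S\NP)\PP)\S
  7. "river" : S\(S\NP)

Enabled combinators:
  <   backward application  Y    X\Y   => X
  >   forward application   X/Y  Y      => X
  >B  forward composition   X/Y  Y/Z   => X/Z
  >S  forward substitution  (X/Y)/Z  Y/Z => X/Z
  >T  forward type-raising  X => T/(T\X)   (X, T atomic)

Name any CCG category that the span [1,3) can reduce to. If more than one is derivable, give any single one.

[0,8] S   <
  [0,7] S\NP   <
    [0,4] PP   >
      [0,3] PP/(PP\NP)   >
        [0,1] "park" : (PP/(PP\NP))/S
        [1,3] S   >
          [1,2] S/(S\PP)   >T
            [1,2] "slowly" : PP
          [2,3] "liked" : S\PP
      [3,4] "every" : PP\NP
    [4,7] (S\NP)\PP   <
      [4,6] S   >
        [4,5] S/(S\PP)   >T
          [4,5] "chased" : PP
        [5,6] "often" : S\PP
      [6,7] "city" : ((S\NP)\PP)\S
  [7,8] "river" : S\(S\NP)

S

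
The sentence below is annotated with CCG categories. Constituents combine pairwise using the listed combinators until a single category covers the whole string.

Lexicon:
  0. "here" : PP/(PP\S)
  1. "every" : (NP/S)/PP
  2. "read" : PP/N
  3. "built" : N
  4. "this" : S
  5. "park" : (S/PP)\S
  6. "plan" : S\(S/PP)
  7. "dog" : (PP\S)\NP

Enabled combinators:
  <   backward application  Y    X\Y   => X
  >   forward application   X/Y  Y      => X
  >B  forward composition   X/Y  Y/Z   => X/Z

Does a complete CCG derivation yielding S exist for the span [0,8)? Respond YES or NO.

NO

PP/(PP\S) (NP/S)/PP PP/N N S (S/PP)\S S\(S/PP) (PP\S)\NP
CKY chart[0,8] = {PP}; S ∉ chart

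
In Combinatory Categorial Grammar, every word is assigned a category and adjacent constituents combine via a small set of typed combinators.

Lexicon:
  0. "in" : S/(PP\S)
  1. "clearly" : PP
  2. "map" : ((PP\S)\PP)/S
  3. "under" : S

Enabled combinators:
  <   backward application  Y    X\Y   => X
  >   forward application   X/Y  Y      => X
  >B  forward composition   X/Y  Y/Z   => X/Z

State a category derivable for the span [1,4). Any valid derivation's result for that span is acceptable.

[0,4] S   >
  [0,1] "in" : S/(PP\S)
  [1,4] PP\S   <
    [1,2] "clearly" : PP
    [2,4] (PP\S)\PP   >
      [2,3] "map" : ((PP\S)\PP)/S
      [3,4] "under" : S

PP\S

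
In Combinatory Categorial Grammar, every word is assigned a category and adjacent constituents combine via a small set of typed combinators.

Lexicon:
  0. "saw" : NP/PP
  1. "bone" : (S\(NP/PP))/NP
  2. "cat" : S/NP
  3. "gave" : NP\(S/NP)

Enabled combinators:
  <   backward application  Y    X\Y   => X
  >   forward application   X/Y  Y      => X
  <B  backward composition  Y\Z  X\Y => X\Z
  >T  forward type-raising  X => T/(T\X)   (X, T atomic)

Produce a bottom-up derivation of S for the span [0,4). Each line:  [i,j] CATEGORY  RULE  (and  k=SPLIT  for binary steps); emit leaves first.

[0,1] NP/PP  lex  "saw"
[1,2] (S\(NP/PP))/NP  lex  "bone"
[2,3] S/NP  lex  "cat"
[3,4] NP\(S/NP)  lex  "gave"
[2,4] NP  <  k=3
[1,4] S\(NP/PP)  >  k=2
[0,4] S  <  k=1

[0,4] S   <
  [0,1] "saw" : NP/PP
  [1,4] S\(NP/PP)   >
    [1,2] "bone" : (S\(NP/PP))/NP
    [2,4] NP   <
      [2,3] "cat" : S/NP
      [3,4] "gave" : NP\(S/NP)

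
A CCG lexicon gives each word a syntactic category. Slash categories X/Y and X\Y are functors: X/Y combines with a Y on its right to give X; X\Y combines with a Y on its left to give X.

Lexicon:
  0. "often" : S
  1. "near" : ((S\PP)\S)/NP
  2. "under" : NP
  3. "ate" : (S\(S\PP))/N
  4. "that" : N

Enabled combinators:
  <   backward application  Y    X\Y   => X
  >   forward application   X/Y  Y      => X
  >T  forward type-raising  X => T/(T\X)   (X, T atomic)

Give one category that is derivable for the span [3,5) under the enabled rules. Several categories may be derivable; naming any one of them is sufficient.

S\(S\PP)

[0,5] S   <
  [0,3] S\PP   <
    [0,1] "often" : S
    [1,3] (S\PP)\S   >
      [1,2] "near" : ((S\PP)\S)/NP
      [2,3] "under" : NP
  [3,5] S\(S\PP)   >
    [3,4] "ate" : (S\(S\PP))/N
    [4,5] "that" : N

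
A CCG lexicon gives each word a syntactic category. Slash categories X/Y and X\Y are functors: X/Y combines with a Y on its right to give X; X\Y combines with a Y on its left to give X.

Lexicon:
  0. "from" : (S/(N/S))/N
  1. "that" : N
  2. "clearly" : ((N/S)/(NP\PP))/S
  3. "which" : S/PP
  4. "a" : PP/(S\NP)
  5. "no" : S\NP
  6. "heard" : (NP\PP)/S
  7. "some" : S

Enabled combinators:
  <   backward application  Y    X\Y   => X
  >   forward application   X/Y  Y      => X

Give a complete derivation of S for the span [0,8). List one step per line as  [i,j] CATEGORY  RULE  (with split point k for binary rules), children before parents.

[0,8] S   >
  [0,2] S/(N/S)   >
    [0,1] "from" : (S/(N/S))/N
    [1,2] "that" : N
  [2,8] N/S   >
    [2,6] (N/S)/(NP\PP)   >
      [2,3] "clearly" : ((N/S)/(NP\PP))/S
      [3,6] S   >
        [3,4] "which" : S/PP
        [4,6] PP   >
          [4,5] "a" : PP/(S\NP)
          [5,6] "no" : S\NP
    [6,8] NP\PP   >
      [6,7] "heard" : (NP\PP)/S
      [7,8] "some" : S

[0,1] (S/(N/S))/N  lex  "from"
[1,2] N  lex  "that"
[0,2] S/(N/S)  >  k=1
[2,3] ((N/S)/(NP\PP))/S  lex  "clearly"
[3,4] S/PP  lex  "which"
[4,5] PP/(S\NP)  lex  "a"
[5,6] S\NP  lex  "no"
[4,6] PP  >  k=5
[3,6] S  >  k=4
[2,6] (N/S)/(NP\PP)  >  k=3
[6,7] (NP\PP)/S  lex  "heard"
[7,8] S  lex  "some"
[6,8] NP\PP  >  k=7
[2,8] N/S  >  k=6
[0,8] S  >  k=2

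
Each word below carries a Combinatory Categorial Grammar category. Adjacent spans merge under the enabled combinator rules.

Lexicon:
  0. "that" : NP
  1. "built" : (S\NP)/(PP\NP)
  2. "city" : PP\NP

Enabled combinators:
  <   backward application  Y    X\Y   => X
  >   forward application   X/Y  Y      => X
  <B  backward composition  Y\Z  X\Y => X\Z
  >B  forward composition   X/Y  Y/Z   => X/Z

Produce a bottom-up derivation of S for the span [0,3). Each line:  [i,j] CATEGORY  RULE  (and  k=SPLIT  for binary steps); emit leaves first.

[0,3] S   <
  [0,1] "that" : NP
  [1,3] S\NP   >
    [1,2] "built" : (S\NP)/(PP\NP)
    [2,3] "city" : PP\NP

[0,1] NP  lex  "that"
[1,2] (S\NP)/(PP\NP)  lex  "built"
[2,3] PP\NP  lex  "city"
[1,3] S\NP  >  k=2
[0,3] S  <  k=1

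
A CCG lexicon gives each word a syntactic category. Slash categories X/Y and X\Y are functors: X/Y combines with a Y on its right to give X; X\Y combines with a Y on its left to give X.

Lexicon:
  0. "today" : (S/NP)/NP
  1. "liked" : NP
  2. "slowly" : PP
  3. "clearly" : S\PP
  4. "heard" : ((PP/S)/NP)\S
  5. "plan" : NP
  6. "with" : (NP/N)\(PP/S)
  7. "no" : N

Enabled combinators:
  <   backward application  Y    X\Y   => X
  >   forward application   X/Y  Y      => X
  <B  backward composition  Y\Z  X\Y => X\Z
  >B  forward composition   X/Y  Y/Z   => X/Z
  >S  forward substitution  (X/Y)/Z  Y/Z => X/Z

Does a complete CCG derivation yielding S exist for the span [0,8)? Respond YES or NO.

[0,8] S   >
  [0,2] S/NP   >
    [0,1] "today" : (S/NP)/NP
    [1,2] "liked" : NP
  [2,8] NP   >
    [2,7] NP/N   <
      [2,6] PP/S   >
        [2,5] (PP/S)/NP   <
          [2,4] S   <
            [2,3] "slowly" : PP
            [3,4] "clearly" : S\PP
          [4,5] "heard" : ((PP/S)/NP)\S
        [5,6] "plan" : NP
      [6,7] "with" : (NP/N)\(PP/S)
    [7,8] "no" : N

YES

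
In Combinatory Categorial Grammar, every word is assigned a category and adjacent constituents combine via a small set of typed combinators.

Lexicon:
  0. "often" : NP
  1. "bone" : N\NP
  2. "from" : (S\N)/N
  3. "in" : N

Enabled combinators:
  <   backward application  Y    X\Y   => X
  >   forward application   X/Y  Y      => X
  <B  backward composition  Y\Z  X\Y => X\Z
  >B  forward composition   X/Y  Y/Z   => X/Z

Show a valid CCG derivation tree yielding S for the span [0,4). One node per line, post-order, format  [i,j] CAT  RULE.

[0,4] S   <
  [0,2] N   <
    [0,1] "often" : NP
    [1,2] "bone" : N\NP
  [2,4] S\N   >
    [2,3] "from" : (S\N)/N
    [3,4] "in" : N

[0,1] NP  lex  "often"
[1,2] N\NP  lex  "bone"
[0,2] N  <  k=1
[2,3] (S\N)/N  lex  "from"
[3,4] N  lex  "in"
[2,4] S\N  >  k=3
[0,4] S  <  k=2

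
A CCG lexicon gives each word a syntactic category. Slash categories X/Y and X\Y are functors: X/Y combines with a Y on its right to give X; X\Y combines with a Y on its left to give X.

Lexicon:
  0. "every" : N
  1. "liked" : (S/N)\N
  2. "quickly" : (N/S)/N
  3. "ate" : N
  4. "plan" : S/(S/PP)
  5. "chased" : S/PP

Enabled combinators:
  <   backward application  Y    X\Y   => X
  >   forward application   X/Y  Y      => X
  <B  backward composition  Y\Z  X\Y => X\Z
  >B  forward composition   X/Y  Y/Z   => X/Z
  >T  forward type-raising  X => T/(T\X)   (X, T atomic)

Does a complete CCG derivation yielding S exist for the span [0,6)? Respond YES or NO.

YES

[0,6] S   >
  [0,2] S/N   <
    [0,1] "every" : N
    [1,2] "liked" : (S/N)\N
  [2,6] N   >
    [2,4] N/S   >
      [2,3] "quickly" : (N/S)/N
      [3,4] "ate" : N
    [4,6] S   >
      [4,5] "plan" : S/(S/PP)
      [5,6] "chased" : S/PP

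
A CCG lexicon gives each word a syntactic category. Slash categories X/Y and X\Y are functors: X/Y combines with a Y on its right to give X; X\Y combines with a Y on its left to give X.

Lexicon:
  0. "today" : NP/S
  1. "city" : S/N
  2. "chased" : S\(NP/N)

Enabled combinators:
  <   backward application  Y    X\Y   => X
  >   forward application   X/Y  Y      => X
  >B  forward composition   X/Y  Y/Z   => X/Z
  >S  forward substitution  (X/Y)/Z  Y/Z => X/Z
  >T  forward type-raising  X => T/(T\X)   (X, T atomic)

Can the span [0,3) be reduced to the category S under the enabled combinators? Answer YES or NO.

YES

[0,3] S   <
  [0,2] NP/N   >B
    [0,1] "today" : NP/S
    [1,2] "city" : S/N
  [2,3] "chased" : S\(NP/N)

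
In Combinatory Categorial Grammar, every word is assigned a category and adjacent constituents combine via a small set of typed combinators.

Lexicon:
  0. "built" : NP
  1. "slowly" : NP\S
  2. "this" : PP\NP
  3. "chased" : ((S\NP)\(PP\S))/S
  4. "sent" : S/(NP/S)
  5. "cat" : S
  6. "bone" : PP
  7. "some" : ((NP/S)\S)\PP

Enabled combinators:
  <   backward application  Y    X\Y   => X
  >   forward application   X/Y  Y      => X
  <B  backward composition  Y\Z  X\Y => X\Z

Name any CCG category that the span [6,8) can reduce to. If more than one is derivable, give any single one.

(NP/S)\S

[0,8] S   <
  [0,1] "built" : NP
  [1,8] S\NP   <
    [1,3] PP\S   <B
      [1,2] "slowly" : NP\S
      [2,3] "this" : PP\NP
    [3,8] (S\NP)\(PP\S)   >
      [3,4] "chased" : ((S\NP)\(PP\S))/S
      [4,8] S   >
        [4,5] "sent" : S/(NP/S)
        [5,8] NP/S   <
          [5,6] "cat" : S
          [6,8] (NP/S)\S   <
            [6,7] "bone" : PP
            [7,8] "some" : ((NP/S)\S)\PP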